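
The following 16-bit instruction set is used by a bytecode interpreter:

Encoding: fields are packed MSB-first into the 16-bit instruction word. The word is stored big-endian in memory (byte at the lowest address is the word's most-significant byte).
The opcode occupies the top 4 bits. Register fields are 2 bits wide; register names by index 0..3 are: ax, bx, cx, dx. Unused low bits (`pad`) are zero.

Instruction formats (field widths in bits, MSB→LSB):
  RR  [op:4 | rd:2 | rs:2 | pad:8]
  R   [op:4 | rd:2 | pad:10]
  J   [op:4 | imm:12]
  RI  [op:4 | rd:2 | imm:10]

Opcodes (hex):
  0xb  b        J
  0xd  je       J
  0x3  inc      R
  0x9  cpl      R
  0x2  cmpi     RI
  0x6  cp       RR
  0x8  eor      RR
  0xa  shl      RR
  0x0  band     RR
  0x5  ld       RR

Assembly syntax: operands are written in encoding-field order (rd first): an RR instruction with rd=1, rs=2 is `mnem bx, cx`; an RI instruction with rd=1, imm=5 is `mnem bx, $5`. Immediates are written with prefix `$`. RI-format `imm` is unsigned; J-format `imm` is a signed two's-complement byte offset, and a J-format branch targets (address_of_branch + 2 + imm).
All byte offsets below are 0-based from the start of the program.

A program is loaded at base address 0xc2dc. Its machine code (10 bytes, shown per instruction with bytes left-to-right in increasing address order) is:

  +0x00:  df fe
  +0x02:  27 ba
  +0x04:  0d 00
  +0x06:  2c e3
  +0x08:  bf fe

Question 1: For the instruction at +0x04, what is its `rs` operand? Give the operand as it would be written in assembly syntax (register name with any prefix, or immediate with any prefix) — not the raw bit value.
+0x04: 0d 00 ⇒ word 0x0d00 (big)
  opcode bits[15:12]=0x0: band/RR
  rd: (w>>10)&0x3=0x3 → dx
  rs: (w>>8)&0x3=0x1 → bx

bx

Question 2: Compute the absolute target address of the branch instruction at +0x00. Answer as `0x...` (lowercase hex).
0xc2dc

[00] df fe → 0xdffe
  top 4b → 0xd → je [J]
  imm@[11:0]=0xffe (s12→-2) ⇒ $-2
  target = base 0xc2dc + off 0x00 + 2 + imm -2 = 0xc2dc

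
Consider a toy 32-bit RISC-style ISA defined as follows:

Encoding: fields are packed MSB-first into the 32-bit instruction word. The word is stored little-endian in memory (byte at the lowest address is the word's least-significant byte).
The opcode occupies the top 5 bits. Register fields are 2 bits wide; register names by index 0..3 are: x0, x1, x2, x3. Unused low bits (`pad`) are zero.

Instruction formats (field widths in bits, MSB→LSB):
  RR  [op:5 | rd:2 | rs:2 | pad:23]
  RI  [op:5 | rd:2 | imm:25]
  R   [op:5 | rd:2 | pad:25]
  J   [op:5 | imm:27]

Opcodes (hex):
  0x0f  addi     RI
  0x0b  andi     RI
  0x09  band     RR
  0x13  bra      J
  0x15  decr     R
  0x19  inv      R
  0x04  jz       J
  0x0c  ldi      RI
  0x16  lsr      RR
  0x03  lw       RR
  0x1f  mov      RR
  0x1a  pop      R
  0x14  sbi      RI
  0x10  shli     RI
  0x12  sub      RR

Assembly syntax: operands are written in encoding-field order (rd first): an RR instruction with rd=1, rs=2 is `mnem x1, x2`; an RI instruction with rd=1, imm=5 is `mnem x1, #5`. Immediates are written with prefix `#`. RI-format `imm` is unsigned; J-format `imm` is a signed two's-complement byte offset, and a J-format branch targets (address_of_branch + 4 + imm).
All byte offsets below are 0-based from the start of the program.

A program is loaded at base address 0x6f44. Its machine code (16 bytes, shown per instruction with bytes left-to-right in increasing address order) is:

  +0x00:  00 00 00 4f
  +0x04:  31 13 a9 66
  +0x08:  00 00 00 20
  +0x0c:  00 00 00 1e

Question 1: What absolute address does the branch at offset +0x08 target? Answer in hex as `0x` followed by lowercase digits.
+0x08: 00 00 00 20 ⇒ word 0x20000000 (little)
  top 5b → 0x4 → jz [J]
  [26:0] imm=0 = #0
  target = base 0x6f44 + off 0x08 + 4 + imm 0 = 0x6f50

0x6f50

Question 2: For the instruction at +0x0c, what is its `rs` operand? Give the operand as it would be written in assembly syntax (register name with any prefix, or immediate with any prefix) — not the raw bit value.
x0

@+0c  little-endian(00 00 00 1e) = 0x1e000000
  top 5b → 0x3 → lw [RR]
  [26:25] rd=3 = x3
  [24:23] rs=0 = x0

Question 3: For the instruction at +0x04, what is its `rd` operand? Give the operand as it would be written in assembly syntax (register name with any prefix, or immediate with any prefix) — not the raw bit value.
off 0x04: read 31 13 a9 66 as little → 0x66a91331
  op=0x66a91331>>27=0xc ⇒ ldi (RI)
  rd@[26:25]=0x3 ⇒ x3
  imm@[24:0]=0xa91331 ⇒ #11080497

x3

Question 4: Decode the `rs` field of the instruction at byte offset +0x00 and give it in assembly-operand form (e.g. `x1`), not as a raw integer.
x2

[00] 00 00 00 4f → 0x4f000000
  opcode bits[31:27]=0x9: band/RR
  rd: (w>>25)&0x3=0x3 → x3
  rs: (w>>23)&0x3=0x2 → x2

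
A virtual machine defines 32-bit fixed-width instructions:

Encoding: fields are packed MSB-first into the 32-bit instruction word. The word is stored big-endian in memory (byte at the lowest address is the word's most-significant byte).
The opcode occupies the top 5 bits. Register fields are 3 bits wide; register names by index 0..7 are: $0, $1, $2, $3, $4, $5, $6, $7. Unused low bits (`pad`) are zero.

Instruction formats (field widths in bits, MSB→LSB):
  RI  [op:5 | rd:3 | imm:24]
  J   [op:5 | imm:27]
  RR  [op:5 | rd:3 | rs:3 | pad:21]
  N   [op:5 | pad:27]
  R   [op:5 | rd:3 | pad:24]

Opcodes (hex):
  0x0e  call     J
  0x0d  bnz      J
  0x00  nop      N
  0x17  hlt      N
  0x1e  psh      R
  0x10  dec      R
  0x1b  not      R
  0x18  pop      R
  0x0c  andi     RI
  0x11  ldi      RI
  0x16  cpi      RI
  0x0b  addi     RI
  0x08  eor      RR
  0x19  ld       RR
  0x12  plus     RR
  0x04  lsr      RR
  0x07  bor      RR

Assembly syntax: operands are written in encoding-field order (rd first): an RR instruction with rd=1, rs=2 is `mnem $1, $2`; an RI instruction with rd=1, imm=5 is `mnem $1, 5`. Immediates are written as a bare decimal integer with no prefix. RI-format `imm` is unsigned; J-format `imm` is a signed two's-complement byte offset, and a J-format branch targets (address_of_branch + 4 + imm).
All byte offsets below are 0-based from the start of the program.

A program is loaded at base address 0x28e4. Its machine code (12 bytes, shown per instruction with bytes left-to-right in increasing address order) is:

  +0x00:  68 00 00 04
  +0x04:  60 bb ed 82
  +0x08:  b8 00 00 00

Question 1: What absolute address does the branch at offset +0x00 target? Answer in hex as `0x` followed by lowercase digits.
0x28ec

[00] 68 00 00 04 → 0x68000004
  top 5b → 0xd → bnz [J]
  [26:0] imm=4 = 4
  target = base 0x28e4 + off 0x00 + 4 + imm 4 = 0x28ec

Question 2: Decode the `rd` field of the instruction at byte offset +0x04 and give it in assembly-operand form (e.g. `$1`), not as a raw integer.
[04] 60 bb ed 82 → 0x60bbed82
  opcode bits[31:27]=0xc: andi/RI
  rd@[26:24]=0x0 ⇒ $0
  imm@[23:0]=0xbbed82 ⇒ 12316034

$0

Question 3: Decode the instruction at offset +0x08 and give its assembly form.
+0x08: b8 00 00 00 ⇒ word 0xb8000000 (big)
  opcode bits[31:27]=0x17: hlt/N

hlt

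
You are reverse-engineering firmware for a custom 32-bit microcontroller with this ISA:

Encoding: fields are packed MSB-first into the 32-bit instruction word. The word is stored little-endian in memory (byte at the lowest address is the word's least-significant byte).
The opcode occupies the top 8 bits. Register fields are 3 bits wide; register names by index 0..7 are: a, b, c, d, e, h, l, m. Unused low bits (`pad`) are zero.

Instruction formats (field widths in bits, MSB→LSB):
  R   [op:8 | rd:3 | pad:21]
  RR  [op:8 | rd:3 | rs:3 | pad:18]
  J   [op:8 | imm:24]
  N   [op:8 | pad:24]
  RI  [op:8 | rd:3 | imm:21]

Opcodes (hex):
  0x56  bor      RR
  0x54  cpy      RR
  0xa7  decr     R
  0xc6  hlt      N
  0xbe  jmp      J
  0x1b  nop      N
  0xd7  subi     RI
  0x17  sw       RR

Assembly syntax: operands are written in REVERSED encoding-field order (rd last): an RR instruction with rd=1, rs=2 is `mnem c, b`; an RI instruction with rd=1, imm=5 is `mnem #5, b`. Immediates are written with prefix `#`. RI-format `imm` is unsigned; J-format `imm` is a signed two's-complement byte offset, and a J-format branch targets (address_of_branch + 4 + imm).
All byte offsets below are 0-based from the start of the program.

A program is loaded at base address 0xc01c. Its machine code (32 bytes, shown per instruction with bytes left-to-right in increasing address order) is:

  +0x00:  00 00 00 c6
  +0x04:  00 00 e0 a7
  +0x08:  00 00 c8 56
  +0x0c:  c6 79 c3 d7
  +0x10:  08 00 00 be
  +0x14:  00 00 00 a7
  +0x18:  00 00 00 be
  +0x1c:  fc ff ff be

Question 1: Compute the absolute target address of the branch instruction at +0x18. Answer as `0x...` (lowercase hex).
@+18  little-endian(00 00 00 be) = 0xbe000000
  top 8b → 0xbe → jmp [J]
  imm: (w>>0)&0xffffff=0x0 → #0
  target = base 0xc01c + off 0x18 + 4 + imm 0 = 0xc038

0xc038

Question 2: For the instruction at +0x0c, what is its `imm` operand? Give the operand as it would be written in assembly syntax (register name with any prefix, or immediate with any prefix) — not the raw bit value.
@+0c  little-endian(c6 79 c3 d7) = 0xd7c379c6
  top 8b → 0xd7 → subi [RI]
  [23:21] rd=6 = l
  [20:0] imm=227782 = #227782

#227782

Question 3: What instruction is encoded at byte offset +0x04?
@+04  little-endian(00 00 e0 a7) = 0xa7e00000
  opcode bits[31:24]=0xa7: decr/R
  rd@[23:21]=0x7 ⇒ m

decr m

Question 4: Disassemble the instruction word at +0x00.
hlt

[00] 00 00 00 c6 → 0xc6000000
  top 8b → 0xc6 → hlt [N]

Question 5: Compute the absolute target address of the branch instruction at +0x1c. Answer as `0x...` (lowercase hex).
0xc038

[1c] fc ff ff be → 0xbefffffc
  opcode bits[31:24]=0xbe: jmp/J
  [23:0] imm=16777212 (s24→-4) = #-4
  target = base 0xc01c + off 0x1c + 4 + imm -4 = 0xc038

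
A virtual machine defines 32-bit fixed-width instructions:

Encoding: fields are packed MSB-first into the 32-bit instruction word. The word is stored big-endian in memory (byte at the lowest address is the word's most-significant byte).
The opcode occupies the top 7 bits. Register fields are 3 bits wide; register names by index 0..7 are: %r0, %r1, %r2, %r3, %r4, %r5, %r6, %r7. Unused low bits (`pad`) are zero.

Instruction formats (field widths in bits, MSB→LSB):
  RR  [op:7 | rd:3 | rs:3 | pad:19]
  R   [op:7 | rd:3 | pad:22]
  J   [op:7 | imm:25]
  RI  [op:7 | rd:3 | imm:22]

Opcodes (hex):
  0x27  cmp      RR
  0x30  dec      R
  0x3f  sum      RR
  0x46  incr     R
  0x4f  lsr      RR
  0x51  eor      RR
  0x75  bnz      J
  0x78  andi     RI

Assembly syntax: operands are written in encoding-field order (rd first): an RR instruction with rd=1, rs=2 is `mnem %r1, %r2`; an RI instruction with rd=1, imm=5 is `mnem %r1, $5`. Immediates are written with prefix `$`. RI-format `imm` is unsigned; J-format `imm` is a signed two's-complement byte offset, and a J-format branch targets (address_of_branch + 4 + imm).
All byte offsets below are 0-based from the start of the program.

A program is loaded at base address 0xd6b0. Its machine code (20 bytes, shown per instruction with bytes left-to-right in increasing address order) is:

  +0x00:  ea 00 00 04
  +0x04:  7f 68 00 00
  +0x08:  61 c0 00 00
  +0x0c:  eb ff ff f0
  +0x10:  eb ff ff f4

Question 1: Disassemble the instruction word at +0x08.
off 0x08: read 61 c0 00 00 as big → 0x61c00000
  opcode bits[31:25]=0x30: dec/R
  rd: (w>>22)&0x7=0x7 → %r7

dec %r7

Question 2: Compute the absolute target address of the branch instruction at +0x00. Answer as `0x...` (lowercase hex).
+0x00: ea 00 00 04 ⇒ word 0xea000004 (big)
  op=0xea000004>>25=0x75 ⇒ bnz (J)
  [24:0] imm=4 = $4
  target = base 0xd6b0 + off 0x00 + 4 + imm 4 = 0xd6b8

0xd6b8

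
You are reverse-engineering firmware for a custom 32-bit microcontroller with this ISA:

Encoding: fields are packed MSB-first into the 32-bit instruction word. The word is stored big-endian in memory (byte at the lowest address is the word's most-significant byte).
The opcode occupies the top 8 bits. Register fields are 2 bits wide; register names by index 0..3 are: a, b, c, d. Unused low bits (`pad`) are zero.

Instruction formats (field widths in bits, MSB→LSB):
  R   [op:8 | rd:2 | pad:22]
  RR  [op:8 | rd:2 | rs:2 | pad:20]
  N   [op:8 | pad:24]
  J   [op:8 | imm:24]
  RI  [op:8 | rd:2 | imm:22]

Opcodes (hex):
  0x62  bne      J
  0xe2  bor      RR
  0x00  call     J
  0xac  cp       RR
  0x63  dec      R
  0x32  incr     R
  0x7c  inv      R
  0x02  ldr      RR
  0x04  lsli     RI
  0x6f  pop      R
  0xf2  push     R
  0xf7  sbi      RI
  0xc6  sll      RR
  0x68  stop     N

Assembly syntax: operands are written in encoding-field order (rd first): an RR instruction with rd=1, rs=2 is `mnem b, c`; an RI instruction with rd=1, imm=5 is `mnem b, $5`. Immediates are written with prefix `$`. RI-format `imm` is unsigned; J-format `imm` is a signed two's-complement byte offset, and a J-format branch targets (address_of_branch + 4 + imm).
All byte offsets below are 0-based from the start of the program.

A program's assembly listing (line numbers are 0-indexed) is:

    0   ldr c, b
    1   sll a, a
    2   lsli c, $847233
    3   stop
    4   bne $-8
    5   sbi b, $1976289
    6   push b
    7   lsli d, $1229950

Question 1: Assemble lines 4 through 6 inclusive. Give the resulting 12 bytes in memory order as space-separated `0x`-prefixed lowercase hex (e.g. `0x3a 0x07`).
0x62 0xff 0xff 0xf8 0xf7 0x5e 0x27 0xe1 0xf2 0x40 0x00 0x00

L4: bne op=0x62:8|imm=-8:24 ⇒ 0x62fffff8 ⇒ big 62 ff ff f8
L5: sbi op=0xf7:8|rd=1:2|imm=1976289:22 ⇒ 0xf75e27e1 ⇒ big f7 5e 27 e1
L6: push op=0xf2:8|rd=1:2|pad=0:22 ⇒ 0xf2400000 ⇒ big f2 40 00 00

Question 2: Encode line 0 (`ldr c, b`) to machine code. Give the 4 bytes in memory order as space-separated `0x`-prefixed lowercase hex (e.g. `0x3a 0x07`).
0x02 0x90 0x00 0x00

0. ldr fields op=0x2:8|rd=2:2|rs=1:2|pad=0:20 → word 02900000h → 02 90 00 00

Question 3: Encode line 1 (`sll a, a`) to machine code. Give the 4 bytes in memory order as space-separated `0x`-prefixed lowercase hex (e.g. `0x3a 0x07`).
L1: sll op=0xc6:8|rd=0:2|rs=0:2|pad=0:20 ⇒ 0xc6000000 ⇒ big c6 00 00 00

0xc6 0x00 0x00 0x00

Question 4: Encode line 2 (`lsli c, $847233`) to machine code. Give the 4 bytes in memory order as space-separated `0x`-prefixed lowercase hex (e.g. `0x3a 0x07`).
2. lsli fields op=0x4:8|rd=2:2|imm=847233:22 → word 048ced81h → 04 8c ed 81

0x04 0x8c 0xed 0x81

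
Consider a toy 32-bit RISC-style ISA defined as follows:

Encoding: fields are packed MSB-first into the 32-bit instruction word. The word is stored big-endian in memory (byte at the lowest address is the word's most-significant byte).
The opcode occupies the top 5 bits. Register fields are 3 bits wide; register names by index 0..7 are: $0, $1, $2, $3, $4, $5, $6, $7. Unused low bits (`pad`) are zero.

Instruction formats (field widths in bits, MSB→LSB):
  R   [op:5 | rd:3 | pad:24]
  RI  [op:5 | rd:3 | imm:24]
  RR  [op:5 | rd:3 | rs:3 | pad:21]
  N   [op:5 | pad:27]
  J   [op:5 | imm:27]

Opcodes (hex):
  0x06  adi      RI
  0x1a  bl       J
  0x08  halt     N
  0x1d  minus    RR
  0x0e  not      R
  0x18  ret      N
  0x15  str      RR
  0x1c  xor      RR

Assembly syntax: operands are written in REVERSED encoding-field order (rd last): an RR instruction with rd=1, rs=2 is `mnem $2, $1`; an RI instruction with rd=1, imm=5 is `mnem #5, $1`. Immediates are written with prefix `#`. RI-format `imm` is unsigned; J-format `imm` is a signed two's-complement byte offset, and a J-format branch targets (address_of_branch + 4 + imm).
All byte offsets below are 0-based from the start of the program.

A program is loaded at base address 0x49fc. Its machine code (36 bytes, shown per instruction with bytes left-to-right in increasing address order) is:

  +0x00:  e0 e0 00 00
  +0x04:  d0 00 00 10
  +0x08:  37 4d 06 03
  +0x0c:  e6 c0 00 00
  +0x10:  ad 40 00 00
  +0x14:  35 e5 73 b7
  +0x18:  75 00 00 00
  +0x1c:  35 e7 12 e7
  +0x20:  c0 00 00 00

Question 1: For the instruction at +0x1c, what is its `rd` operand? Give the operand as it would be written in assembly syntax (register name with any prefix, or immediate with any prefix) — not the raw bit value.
$5

+0x1c: 35 e7 12 e7 ⇒ word 0x35e712e7 (big)
  opcode bits[31:27]=0x6: adi/RI
  rd: (w>>24)&0x7=0x5 → $5
  imm: (w>>0)&0xffffff=0xe712e7 → #15143655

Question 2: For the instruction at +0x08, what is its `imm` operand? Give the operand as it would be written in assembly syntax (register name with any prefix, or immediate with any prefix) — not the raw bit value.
off 0x08: read 37 4d 06 03 as big → 0x374d0603
  top 5b → 0x6 → adi [RI]
  rd: (w>>24)&0x7=0x7 → $7
  imm: (w>>0)&0xffffff=0x4d0603 → #5047811

#5047811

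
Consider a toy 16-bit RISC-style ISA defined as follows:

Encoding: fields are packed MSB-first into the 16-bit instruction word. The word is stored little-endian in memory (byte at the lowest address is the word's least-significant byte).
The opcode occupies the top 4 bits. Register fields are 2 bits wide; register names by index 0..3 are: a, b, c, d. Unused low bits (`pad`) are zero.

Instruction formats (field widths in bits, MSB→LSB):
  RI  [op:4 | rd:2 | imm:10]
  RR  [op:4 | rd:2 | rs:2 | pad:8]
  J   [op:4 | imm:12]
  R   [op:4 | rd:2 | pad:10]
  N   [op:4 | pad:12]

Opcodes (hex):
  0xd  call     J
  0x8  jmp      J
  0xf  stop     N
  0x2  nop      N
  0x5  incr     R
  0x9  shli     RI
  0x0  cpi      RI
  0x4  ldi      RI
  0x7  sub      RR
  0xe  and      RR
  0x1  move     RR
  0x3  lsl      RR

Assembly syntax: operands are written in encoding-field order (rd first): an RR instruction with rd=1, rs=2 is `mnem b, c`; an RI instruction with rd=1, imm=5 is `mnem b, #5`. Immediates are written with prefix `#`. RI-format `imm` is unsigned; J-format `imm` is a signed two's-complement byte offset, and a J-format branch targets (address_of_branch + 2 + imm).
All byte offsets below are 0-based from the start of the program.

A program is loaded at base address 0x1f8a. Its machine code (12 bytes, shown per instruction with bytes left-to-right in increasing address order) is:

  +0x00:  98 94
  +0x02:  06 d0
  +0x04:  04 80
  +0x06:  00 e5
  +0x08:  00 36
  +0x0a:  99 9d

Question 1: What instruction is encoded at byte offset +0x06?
and b, b

+0x06: 00 e5 ⇒ word 0xe500 (little)
  op=0xe500>>12=0xe ⇒ and (RR)
  rd: (w>>10)&0x3=0x1 → b
  rs: (w>>8)&0x3=0x1 → b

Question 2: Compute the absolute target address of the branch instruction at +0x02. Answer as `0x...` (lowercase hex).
@+02  little-endian(06 d0) = 0xd006
  top 4b → 0xd → call [J]
  imm: (w>>0)&0xfff=0x6 → #6
  target = base 0x1f8a + off 0x02 + 2 + imm 6 = 0x1f94

0x1f94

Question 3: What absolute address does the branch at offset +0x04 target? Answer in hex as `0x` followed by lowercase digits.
0x1f94

+0x04: 04 80 ⇒ word 0x8004 (little)
  opcode bits[15:12]=0x8: jmp/J
  imm: (w>>0)&0xfff=0x4 → #4
  target = base 0x1f8a + off 0x04 + 2 + imm 4 = 0x1f94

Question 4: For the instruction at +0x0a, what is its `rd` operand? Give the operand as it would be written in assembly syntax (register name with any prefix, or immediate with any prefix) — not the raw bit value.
[0a] 99 9d → 0x9d99
  top 4b → 0x9 → shli [RI]
  [11:10] rd=3 = d
  [9:0] imm=409 = #409

d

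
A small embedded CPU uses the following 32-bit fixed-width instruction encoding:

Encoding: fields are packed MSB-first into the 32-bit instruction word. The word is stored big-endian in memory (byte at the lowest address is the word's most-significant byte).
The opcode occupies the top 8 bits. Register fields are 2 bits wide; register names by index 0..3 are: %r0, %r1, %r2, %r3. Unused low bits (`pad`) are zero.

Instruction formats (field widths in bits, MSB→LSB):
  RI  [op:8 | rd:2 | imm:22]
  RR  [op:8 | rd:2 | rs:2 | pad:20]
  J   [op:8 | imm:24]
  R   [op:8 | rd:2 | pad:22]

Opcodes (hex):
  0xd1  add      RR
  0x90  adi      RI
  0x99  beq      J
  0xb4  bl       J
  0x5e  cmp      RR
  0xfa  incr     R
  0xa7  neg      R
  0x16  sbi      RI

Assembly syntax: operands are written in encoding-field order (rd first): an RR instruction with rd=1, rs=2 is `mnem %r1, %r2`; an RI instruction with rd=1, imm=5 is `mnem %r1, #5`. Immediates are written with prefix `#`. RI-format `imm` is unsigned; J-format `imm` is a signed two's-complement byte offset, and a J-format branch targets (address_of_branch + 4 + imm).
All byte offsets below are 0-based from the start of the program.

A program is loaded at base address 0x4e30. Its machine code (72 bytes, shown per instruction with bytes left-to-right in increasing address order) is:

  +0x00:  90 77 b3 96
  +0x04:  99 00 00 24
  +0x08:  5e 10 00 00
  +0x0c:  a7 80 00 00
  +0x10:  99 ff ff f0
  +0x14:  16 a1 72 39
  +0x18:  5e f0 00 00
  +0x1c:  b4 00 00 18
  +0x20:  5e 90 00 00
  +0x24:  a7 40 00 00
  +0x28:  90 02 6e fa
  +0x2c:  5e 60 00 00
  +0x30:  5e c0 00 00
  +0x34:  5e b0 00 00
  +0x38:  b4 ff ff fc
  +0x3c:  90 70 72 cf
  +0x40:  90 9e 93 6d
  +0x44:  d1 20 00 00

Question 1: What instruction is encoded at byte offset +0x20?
@+20  big-endian(5e 90 00 00) = 0x5e900000
  top 8b → 0x5e → cmp [RR]
  rd: (w>>22)&0x3=0x2 → %r2
  rs: (w>>20)&0x3=0x1 → %r1

cmp %r2, %r1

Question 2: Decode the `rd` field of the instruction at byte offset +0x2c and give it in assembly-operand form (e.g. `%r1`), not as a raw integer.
%r1

off 0x2c: read 5e 60 00 00 as big → 0x5e600000
  top 8b → 0x5e → cmp [RR]
  [23:22] rd=1 = %r1
  [21:20] rs=2 = %r2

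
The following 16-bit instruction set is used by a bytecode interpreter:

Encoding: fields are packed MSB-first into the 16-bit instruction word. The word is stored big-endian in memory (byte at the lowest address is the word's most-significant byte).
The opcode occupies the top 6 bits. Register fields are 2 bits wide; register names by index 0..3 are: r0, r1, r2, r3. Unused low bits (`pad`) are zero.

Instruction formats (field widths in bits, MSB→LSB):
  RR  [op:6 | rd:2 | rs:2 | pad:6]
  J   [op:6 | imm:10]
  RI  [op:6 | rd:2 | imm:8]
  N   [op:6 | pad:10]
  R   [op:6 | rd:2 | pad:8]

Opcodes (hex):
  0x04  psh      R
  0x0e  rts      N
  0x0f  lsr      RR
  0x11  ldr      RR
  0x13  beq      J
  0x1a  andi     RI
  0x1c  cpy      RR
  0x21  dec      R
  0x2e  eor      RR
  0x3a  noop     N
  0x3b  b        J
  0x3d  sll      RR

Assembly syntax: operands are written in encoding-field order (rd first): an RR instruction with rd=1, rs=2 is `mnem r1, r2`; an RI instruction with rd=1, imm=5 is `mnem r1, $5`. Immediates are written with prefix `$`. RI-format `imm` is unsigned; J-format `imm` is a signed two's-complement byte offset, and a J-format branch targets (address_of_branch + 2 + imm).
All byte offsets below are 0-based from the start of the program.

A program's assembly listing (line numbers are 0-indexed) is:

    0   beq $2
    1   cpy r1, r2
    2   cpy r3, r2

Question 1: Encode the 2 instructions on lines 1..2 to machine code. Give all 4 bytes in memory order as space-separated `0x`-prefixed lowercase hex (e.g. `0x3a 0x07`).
1. cpy fields op=0x1c:6|rd=1:2|rs=2:2|pad=0:6 → word 7180h → 71 80
2. cpy fields op=0x1c:6|rd=3:2|rs=2:2|pad=0:6 → word 7380h → 73 80

0x71 0x80 0x73 0x80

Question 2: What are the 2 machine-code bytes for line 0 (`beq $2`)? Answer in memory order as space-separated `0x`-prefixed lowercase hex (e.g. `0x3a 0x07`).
0x4c 0x02

L0: beq op=0x13:6|imm=2:10 ⇒ 0x4c02 ⇒ big 4c 02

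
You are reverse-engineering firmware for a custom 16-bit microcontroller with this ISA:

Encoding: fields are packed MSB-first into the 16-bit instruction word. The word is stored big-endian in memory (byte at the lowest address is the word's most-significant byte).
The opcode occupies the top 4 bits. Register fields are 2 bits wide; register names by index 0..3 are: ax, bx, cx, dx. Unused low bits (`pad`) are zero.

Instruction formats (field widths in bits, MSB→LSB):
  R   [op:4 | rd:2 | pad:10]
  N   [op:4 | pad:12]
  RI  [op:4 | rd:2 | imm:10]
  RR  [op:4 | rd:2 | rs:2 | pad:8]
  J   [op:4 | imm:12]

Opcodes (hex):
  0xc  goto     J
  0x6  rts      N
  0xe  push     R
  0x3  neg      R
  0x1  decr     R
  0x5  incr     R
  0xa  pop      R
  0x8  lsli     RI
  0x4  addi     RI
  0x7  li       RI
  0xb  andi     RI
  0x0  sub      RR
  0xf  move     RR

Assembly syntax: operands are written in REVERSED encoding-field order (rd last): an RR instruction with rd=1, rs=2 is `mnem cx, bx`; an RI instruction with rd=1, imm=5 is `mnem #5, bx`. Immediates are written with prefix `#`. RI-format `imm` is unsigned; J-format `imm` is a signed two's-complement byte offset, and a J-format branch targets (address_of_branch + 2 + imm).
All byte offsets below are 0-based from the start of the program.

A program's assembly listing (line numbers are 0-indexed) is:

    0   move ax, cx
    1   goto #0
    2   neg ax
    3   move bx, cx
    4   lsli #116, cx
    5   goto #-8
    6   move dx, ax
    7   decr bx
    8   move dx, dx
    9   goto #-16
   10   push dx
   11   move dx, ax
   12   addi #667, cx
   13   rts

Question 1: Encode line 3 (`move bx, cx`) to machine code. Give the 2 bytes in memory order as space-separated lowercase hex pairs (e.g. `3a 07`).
3. move fields op=0xf:4|rd=2:2|rs=1:2|pad=0:8 → word f900h → f9 00

f9 00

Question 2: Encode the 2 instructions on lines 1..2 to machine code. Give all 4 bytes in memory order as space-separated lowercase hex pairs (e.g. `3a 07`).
line 1 (goto): pack op=0xc:4|imm=0:12 = 0xc000; big→ c0 00
line 2 (neg): pack op=0x3:4|rd=0:2|pad=0:10 = 0x3000; big→ 30 00

c0 00 30 00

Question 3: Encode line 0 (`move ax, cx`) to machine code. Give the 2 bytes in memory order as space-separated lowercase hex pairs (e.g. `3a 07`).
f8 00

line 0 (move): pack op=0xf:4|rd=2:2|rs=0:2|pad=0:8 = 0xf800; big→ f8 00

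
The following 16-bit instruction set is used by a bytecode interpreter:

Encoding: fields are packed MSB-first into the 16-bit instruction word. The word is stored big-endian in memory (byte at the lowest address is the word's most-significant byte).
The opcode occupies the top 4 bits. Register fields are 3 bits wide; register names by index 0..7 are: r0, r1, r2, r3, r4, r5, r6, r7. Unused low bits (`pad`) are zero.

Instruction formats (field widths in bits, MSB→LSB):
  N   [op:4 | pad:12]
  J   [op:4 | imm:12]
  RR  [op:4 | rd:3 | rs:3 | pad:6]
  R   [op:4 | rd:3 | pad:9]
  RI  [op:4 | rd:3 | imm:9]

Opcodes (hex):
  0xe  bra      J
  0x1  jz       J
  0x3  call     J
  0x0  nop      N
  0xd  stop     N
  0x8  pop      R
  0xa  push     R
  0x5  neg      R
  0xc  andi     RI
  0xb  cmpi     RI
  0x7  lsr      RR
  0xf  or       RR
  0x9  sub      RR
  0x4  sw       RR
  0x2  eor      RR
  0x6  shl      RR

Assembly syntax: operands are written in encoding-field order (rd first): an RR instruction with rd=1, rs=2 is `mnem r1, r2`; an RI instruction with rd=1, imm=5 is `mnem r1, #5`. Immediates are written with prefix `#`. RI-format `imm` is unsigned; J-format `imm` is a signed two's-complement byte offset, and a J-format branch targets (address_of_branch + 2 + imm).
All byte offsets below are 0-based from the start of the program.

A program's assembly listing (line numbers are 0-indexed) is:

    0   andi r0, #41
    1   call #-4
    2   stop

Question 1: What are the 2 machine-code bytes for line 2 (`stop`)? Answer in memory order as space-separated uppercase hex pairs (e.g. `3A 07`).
2. stop fields op=0xd:4|pad=0:12 → word d000h → d0 00

D0 00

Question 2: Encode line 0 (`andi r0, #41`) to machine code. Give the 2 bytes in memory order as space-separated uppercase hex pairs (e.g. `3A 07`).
L0: andi op=0xc:4|rd=0:3|imm=41:9 ⇒ 0xc029 ⇒ big c0 29

C0 29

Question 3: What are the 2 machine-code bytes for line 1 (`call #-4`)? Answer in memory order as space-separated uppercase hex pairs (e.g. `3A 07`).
L1: call op=0x3:4|imm=-4:12 ⇒ 0x3ffc ⇒ big 3f fc

3F FC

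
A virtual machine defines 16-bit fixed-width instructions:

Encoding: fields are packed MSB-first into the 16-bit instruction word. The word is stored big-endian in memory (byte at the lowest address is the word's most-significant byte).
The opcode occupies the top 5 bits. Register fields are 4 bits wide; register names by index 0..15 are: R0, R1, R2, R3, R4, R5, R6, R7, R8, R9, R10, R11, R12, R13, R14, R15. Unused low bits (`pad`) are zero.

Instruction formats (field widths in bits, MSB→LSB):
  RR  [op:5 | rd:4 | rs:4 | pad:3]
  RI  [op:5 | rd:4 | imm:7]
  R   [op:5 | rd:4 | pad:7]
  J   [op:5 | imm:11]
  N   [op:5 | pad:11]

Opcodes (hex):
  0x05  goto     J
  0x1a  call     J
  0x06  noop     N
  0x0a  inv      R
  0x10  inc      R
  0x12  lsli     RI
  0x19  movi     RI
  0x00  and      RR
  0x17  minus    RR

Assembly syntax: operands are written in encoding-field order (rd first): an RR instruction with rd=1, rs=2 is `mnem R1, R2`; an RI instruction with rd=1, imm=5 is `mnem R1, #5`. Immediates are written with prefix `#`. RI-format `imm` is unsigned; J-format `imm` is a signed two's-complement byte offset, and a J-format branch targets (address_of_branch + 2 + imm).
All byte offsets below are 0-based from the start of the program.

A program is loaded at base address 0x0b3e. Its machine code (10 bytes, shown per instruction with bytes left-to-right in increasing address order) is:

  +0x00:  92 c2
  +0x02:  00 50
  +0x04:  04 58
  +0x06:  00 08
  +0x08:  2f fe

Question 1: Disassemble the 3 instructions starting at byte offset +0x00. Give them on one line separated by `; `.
lsli R5, #66; and R0, R10; and R8, R11

@+00  big-endian(92 c2) = 0x92c2
  op=0x92c2>>11=0x12 ⇒ lsli (RI)
  rd@[10:7]=0x5 ⇒ R5
  imm@[6:0]=0x42 ⇒ #66
@+02  big-endian(00 50) = 0x0050
  op=0x0050>>11=0x0 ⇒ and (RR)
  rd@[10:7]=0x0 ⇒ R0
  rs@[6:3]=0xa ⇒ R10
@+04  big-endian(04 58) = 0x0458
  op=0x0458>>11=0x0 ⇒ and (RR)
  rd@[10:7]=0x8 ⇒ R8
  rs@[6:3]=0xb ⇒ R11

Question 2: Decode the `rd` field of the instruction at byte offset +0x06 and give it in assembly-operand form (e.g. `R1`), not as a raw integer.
R0

@+06  big-endian(00 08) = 0x0008
  top 5b → 0x0 → and [RR]
  rd: (w>>7)&0xf=0x0 → R0
  rs: (w>>3)&0xf=0x1 → R1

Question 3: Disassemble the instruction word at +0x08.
@+08  big-endian(2f fe) = 0x2ffe
  op=0x2ffe>>11=0x5 ⇒ goto (J)
  imm@[10:0]=0x7fe (s11→-2) ⇒ #-2

goto #-2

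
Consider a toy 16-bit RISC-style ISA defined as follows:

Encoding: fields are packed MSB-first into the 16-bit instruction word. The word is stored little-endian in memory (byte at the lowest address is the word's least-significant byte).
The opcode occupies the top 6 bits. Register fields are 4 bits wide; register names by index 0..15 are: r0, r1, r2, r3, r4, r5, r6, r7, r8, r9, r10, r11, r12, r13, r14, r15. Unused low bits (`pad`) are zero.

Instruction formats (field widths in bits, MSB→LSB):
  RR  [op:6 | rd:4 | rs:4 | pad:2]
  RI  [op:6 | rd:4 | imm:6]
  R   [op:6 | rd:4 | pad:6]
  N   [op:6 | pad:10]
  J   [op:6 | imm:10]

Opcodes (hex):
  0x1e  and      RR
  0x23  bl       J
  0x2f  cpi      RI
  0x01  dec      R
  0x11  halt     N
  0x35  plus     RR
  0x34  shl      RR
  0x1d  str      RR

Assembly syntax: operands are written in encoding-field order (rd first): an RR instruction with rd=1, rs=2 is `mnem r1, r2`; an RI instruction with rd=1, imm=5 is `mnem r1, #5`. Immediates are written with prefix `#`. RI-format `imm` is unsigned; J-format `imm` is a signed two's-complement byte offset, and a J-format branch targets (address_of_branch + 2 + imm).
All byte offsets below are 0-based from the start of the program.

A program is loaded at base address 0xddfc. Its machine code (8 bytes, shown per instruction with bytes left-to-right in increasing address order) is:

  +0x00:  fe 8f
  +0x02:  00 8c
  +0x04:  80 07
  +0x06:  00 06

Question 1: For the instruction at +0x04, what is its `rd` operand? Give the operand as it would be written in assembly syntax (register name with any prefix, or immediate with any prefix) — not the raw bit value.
r14

off 0x04: read 80 07 as little → 0x0780
  top 6b → 0x1 → dec [R]
  [9:6] rd=14 = r14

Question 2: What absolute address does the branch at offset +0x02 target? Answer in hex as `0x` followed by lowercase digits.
off 0x02: read 00 8c as little → 0x8c00
  top 6b → 0x23 → bl [J]
  imm: (w>>0)&0x3ff=0x0 → #0
  target = base 0xddfc + off 0x02 + 2 + imm 0 = 0xde00

0xde00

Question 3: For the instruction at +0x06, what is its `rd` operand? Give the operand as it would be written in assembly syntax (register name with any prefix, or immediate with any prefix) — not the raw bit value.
off 0x06: read 00 06 as little → 0x0600
  op=0x0600>>10=0x1 ⇒ dec (R)
  rd: (w>>6)&0xf=0x8 → r8

r8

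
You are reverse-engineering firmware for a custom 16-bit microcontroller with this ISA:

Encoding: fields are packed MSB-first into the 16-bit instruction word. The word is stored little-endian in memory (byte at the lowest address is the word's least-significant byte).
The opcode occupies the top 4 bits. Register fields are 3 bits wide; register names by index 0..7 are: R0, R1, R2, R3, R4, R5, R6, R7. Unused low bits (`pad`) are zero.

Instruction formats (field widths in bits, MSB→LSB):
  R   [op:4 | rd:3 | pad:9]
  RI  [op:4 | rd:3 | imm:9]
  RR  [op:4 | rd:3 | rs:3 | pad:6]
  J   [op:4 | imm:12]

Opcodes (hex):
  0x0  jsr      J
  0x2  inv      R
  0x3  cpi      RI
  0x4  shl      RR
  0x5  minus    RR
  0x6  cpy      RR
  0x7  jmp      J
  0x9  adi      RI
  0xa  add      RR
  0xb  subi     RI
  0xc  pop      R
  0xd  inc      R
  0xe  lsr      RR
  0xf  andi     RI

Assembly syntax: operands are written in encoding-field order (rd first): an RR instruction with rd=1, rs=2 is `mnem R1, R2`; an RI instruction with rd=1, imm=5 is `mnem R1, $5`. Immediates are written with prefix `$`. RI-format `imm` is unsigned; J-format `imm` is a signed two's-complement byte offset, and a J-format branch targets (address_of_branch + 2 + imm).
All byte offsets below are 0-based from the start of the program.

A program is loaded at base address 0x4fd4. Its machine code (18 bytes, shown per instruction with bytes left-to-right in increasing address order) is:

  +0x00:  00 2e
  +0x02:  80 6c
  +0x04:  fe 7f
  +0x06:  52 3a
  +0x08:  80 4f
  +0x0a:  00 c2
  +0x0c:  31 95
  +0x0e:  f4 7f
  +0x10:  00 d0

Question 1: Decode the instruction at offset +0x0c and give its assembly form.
adi R2, $305

[0c] 31 95 → 0x9531
  opcode bits[15:12]=0x9: adi/RI
  [11:9] rd=2 = R2
  [8:0] imm=305 = $305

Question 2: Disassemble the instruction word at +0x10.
inc R0

@+10  little-endian(00 d0) = 0xd000
  op=0xd000>>12=0xd ⇒ inc (R)
  [11:9] rd=0 = R0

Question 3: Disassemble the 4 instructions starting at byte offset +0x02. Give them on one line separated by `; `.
cpy R6, R2; jmp $-2; cpi R5, $82; shl R7, R6

+0x02: 80 6c ⇒ word 0x6c80 (little)
  opcode bits[15:12]=0x6: cpy/RR
  [11:9] rd=6 = R6
  [8:6] rs=2 = R2
+0x04: fe 7f ⇒ word 0x7ffe (little)
  opcode bits[15:12]=0x7: jmp/J
  [11:0] imm=4094 (s12→-2) = $-2
+0x06: 52 3a ⇒ word 0x3a52 (little)
  opcode bits[15:12]=0x3: cpi/RI
  [11:9] rd=5 = R5
  [8:0] imm=82 = $82
+0x08: 80 4f ⇒ word 0x4f80 (little)
  opcode bits[15:12]=0x4: shl/RR
  [11:9] rd=7 = R7
  [8:6] rs=6 = R6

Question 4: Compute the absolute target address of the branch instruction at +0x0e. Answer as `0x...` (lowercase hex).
0x4fd8

@+0e  little-endian(f4 7f) = 0x7ff4
  opcode bits[15:12]=0x7: jmp/J
  [11:0] imm=4084 (s12→-12) = $-12
  target = base 0x4fd4 + off 0x0e + 2 + imm -12 = 0x4fd8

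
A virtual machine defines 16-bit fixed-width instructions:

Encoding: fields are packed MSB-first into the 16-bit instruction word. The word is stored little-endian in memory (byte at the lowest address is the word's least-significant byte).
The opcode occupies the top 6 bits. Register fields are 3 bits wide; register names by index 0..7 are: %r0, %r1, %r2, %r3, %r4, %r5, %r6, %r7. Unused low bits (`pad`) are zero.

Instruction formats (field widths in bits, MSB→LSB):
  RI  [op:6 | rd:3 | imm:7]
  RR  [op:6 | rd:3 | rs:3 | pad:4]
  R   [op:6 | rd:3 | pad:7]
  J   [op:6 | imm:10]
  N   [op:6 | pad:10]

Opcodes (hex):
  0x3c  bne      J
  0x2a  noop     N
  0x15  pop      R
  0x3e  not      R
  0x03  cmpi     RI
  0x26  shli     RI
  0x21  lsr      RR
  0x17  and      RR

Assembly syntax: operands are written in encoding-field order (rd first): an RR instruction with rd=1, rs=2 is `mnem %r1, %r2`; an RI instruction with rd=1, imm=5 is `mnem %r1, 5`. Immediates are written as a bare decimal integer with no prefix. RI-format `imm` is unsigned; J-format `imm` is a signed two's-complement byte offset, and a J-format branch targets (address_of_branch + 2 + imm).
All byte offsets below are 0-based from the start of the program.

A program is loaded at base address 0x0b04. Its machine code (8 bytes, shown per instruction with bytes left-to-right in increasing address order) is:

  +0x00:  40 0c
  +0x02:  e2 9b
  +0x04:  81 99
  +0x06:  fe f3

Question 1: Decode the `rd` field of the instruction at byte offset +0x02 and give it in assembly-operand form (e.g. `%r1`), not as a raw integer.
%r7

off 0x02: read e2 9b as little → 0x9be2
  op=0x9be2>>10=0x26 ⇒ shli (RI)
  rd: (w>>7)&0x7=0x7 → %r7
  imm: (w>>0)&0x7f=0x62 → 98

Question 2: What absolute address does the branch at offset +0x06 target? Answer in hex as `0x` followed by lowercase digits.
0x0b0a

off 0x06: read fe f3 as little → 0xf3fe
  op=0xf3fe>>10=0x3c ⇒ bne (J)
  [9:0] imm=1022 (s10→-2) = -2
  target = base 0x0b04 + off 0x06 + 2 + imm -2 = 0x0b0a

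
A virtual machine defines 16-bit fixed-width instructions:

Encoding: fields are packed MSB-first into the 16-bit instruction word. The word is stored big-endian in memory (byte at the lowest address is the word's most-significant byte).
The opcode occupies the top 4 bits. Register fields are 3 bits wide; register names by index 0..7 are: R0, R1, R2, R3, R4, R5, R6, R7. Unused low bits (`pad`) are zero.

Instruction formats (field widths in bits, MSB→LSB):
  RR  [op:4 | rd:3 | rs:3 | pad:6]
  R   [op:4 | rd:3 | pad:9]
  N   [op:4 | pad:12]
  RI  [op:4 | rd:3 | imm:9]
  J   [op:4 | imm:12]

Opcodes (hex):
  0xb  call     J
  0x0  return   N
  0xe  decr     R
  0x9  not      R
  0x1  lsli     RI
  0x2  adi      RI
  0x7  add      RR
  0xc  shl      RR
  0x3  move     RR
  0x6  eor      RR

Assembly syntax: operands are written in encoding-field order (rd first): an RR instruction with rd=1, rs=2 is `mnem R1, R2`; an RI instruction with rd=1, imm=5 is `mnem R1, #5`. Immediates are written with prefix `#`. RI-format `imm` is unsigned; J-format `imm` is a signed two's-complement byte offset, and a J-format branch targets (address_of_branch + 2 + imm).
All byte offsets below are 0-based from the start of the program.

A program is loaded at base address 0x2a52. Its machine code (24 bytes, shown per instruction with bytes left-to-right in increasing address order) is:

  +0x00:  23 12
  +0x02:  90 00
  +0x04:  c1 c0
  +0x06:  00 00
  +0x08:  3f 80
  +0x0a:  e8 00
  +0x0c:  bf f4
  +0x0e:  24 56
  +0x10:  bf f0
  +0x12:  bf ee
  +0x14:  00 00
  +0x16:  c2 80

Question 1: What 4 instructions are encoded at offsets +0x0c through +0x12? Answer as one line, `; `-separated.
call #-12; adi R2, #86; call #-16; call #-18

off 0x0c: read bf f4 as big → 0xbff4
  opcode bits[15:12]=0xb: call/J
  [11:0] imm=4084 (s12→-12) = #-12
off 0x0e: read 24 56 as big → 0x2456
  opcode bits[15:12]=0x2: adi/RI
  [11:9] rd=2 = R2
  [8:0] imm=86 = #86
off 0x10: read bf f0 as big → 0xbff0
  opcode bits[15:12]=0xb: call/J
  [11:0] imm=4080 (s12→-16) = #-16
off 0x12: read bf ee as big → 0xbfee
  opcode bits[15:12]=0xb: call/J
  [11:0] imm=4078 (s12→-18) = #-18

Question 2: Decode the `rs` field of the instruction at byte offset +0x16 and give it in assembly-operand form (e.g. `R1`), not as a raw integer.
[16] c2 80 → 0xc280
  top 4b → 0xc → shl [RR]
  rd: (w>>9)&0x7=0x1 → R1
  rs: (w>>6)&0x7=0x2 → R2

R2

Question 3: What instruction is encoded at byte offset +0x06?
[06] 00 00 → 0x0000
  opcode bits[15:12]=0x0: return/N

return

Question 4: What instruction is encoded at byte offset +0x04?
@+04  big-endian(c1 c0) = 0xc1c0
  top 4b → 0xc → shl [RR]
  rd: (w>>9)&0x7=0x0 → R0
  rs: (w>>6)&0x7=0x7 → R7

shl R0, R7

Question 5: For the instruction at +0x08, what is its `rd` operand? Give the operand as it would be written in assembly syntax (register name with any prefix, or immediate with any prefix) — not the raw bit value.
R7

[08] 3f 80 → 0x3f80
  opcode bits[15:12]=0x3: move/RR
  [11:9] rd=7 = R7
  [8:6] rs=6 = R6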